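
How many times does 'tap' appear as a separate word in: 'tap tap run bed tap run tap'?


Scanning each word for exact match 'tap':
  Word 1: 'tap' -> MATCH
  Word 2: 'tap' -> MATCH
  Word 3: 'run' -> no
  Word 4: 'bed' -> no
  Word 5: 'tap' -> MATCH
  Word 6: 'run' -> no
  Word 7: 'tap' -> MATCH
Total matches: 4

4


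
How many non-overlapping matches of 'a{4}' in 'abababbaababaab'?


Pattern 'a{4}' matches exactly 4 consecutive a's (greedy, non-overlapping).
String: 'abababbaababaab'
Scanning for runs of a's:
  Run at pos 0: 'a' (length 1) -> 0 match(es)
  Run at pos 2: 'a' (length 1) -> 0 match(es)
  Run at pos 4: 'a' (length 1) -> 0 match(es)
  Run at pos 7: 'aa' (length 2) -> 0 match(es)
  Run at pos 10: 'a' (length 1) -> 0 match(es)
  Run at pos 12: 'aa' (length 2) -> 0 match(es)
Matches found: []
Total: 0

0


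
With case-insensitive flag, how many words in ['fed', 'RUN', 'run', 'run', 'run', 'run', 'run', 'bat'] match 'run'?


Case-insensitive matching: compare each word's lowercase form to 'run'.
  'fed' -> lower='fed' -> no
  'RUN' -> lower='run' -> MATCH
  'run' -> lower='run' -> MATCH
  'run' -> lower='run' -> MATCH
  'run' -> lower='run' -> MATCH
  'run' -> lower='run' -> MATCH
  'run' -> lower='run' -> MATCH
  'bat' -> lower='bat' -> no
Matches: ['RUN', 'run', 'run', 'run', 'run', 'run']
Count: 6

6


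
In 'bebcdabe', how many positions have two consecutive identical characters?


Looking for consecutive identical characters in 'bebcdabe':
  pos 0-1: 'b' vs 'e' -> different
  pos 1-2: 'e' vs 'b' -> different
  pos 2-3: 'b' vs 'c' -> different
  pos 3-4: 'c' vs 'd' -> different
  pos 4-5: 'd' vs 'a' -> different
  pos 5-6: 'a' vs 'b' -> different
  pos 6-7: 'b' vs 'e' -> different
Consecutive identical pairs: []
Count: 0

0


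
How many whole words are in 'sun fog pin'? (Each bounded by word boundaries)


Word boundaries (\b) mark the start/end of each word.
Text: 'sun fog pin'
Splitting by whitespace:
  Word 1: 'sun'
  Word 2: 'fog'
  Word 3: 'pin'
Total whole words: 3

3


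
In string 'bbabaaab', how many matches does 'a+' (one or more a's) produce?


Pattern 'a+' matches one or more consecutive a's.
String: 'bbabaaab'
Scanning for runs of a:
  Match 1: 'a' (length 1)
  Match 2: 'aaa' (length 3)
Total matches: 2

2


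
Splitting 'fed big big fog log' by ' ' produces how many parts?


Splitting by ' ' breaks the string at each occurrence of the separator.
Text: 'fed big big fog log'
Parts after split:
  Part 1: 'fed'
  Part 2: 'big'
  Part 3: 'big'
  Part 4: 'fog'
  Part 5: 'log'
Total parts: 5

5


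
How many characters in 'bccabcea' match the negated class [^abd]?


Negated class [^abd] matches any char NOT in {a, b, d}
Scanning 'bccabcea':
  pos 0: 'b' -> no (excluded)
  pos 1: 'c' -> MATCH
  pos 2: 'c' -> MATCH
  pos 3: 'a' -> no (excluded)
  pos 4: 'b' -> no (excluded)
  pos 5: 'c' -> MATCH
  pos 6: 'e' -> MATCH
  pos 7: 'a' -> no (excluded)
Total matches: 4

4


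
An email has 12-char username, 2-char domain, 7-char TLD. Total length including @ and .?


An email address has format: username@domain.tld
Username length: 12
'@' character: 1
Domain length: 2
'.' character: 1
TLD length: 7
Total = 12 + 1 + 2 + 1 + 7 = 23

23


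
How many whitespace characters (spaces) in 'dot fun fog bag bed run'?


\s matches whitespace characters (spaces, tabs, etc.).
Text: 'dot fun fog bag bed run'
This text has 6 words separated by spaces.
Number of spaces = number of words - 1 = 6 - 1 = 5

5


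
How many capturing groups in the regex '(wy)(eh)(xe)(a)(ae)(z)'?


To count capturing groups, count each '(' that starts a group.
Pattern: '(wy)(eh)(xe)(a)(ae)(z)'
Walking through the pattern:
  Position 0: '(' -> group #1
  Position 4: '(' -> group #2
  Position 8: '(' -> group #3
  Position 12: '(' -> group #4
  Position 15: '(' -> group #5
  Position 19: '(' -> group #6
Total capturing groups: 6

6


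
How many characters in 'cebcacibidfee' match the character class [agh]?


Character class [agh] matches any of: {a, g, h}
Scanning string 'cebcacibidfee' character by character:
  pos 0: 'c' -> no
  pos 1: 'e' -> no
  pos 2: 'b' -> no
  pos 3: 'c' -> no
  pos 4: 'a' -> MATCH
  pos 5: 'c' -> no
  pos 6: 'i' -> no
  pos 7: 'b' -> no
  pos 8: 'i' -> no
  pos 9: 'd' -> no
  pos 10: 'f' -> no
  pos 11: 'e' -> no
  pos 12: 'e' -> no
Total matches: 1

1


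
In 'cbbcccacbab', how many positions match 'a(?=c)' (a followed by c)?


Lookahead 'a(?=c)' matches 'a' only when followed by 'c'.
String: 'cbbcccacbab'
Checking each position where char is 'a':
  pos 6: 'a' -> MATCH (next='c')
  pos 9: 'a' -> no (next='b')
Matching positions: [6]
Count: 1

1


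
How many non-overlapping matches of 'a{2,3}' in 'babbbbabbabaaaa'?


Pattern 'a{2,3}' matches between 2 and 3 consecutive a's (greedy).
String: 'babbbbabbabaaaa'
Finding runs of a's and applying greedy matching:
  Run at pos 1: 'a' (length 1)
  Run at pos 6: 'a' (length 1)
  Run at pos 9: 'a' (length 1)
  Run at pos 11: 'aaaa' (length 4)
Matches: ['aaa']
Count: 1

1


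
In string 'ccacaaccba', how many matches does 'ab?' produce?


Pattern 'ab?' matches 'a' optionally followed by 'b'.
String: 'ccacaaccba'
Scanning left to right for 'a' then checking next char:
  Match 1: 'a' (a not followed by b)
  Match 2: 'a' (a not followed by b)
  Match 3: 'a' (a not followed by b)
  Match 4: 'a' (a not followed by b)
Total matches: 4

4


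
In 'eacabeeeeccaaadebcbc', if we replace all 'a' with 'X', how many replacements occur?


re.sub('a', 'X', text) replaces every occurrence of 'a' with 'X'.
Text: 'eacabeeeeccaaadebcbc'
Scanning for 'a':
  pos 1: 'a' -> replacement #1
  pos 3: 'a' -> replacement #2
  pos 11: 'a' -> replacement #3
  pos 12: 'a' -> replacement #4
  pos 13: 'a' -> replacement #5
Total replacements: 5

5


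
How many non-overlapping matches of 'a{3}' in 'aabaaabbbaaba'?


Pattern 'a{3}' matches exactly 3 consecutive a's (greedy, non-overlapping).
String: 'aabaaabbbaaba'
Scanning for runs of a's:
  Run at pos 0: 'aa' (length 2) -> 0 match(es)
  Run at pos 3: 'aaa' (length 3) -> 1 match(es)
  Run at pos 9: 'aa' (length 2) -> 0 match(es)
  Run at pos 12: 'a' (length 1) -> 0 match(es)
Matches found: ['aaa']
Total: 1

1


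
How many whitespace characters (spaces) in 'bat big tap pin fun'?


\s matches whitespace characters (spaces, tabs, etc.).
Text: 'bat big tap pin fun'
This text has 5 words separated by spaces.
Number of spaces = number of words - 1 = 5 - 1 = 4

4


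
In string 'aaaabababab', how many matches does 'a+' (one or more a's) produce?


Pattern 'a+' matches one or more consecutive a's.
String: 'aaaabababab'
Scanning for runs of a:
  Match 1: 'aaaa' (length 4)
  Match 2: 'a' (length 1)
  Match 3: 'a' (length 1)
  Match 4: 'a' (length 1)
Total matches: 4

4


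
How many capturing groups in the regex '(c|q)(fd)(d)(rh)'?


To count capturing groups, count each '(' that starts a group.
Pattern: '(c|q)(fd)(d)(rh)'
Walking through the pattern:
  Position 0: '(' -> group #1
  Position 5: '(' -> group #2
  Position 9: '(' -> group #3
  Position 12: '(' -> group #4
Total capturing groups: 4

4


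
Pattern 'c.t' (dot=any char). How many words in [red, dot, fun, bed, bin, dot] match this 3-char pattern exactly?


Pattern 'c.t' means: starts with 'c', any single char, ends with 't'.
Checking each word (must be exactly 3 chars):
  'red' (len=3): no
  'dot' (len=3): no
  'fun' (len=3): no
  'bed' (len=3): no
  'bin' (len=3): no
  'dot' (len=3): no
Matching words: []
Total: 0

0


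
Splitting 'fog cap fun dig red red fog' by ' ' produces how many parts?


Splitting by ' ' breaks the string at each occurrence of the separator.
Text: 'fog cap fun dig red red fog'
Parts after split:
  Part 1: 'fog'
  Part 2: 'cap'
  Part 3: 'fun'
  Part 4: 'dig'
  Part 5: 'red'
  Part 6: 'red'
  Part 7: 'fog'
Total parts: 7

7


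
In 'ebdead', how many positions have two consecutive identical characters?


Looking for consecutive identical characters in 'ebdead':
  pos 0-1: 'e' vs 'b' -> different
  pos 1-2: 'b' vs 'd' -> different
  pos 2-3: 'd' vs 'e' -> different
  pos 3-4: 'e' vs 'a' -> different
  pos 4-5: 'a' vs 'd' -> different
Consecutive identical pairs: []
Count: 0

0


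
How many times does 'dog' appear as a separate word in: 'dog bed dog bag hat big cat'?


Scanning each word for exact match 'dog':
  Word 1: 'dog' -> MATCH
  Word 2: 'bed' -> no
  Word 3: 'dog' -> MATCH
  Word 4: 'bag' -> no
  Word 5: 'hat' -> no
  Word 6: 'big' -> no
  Word 7: 'cat' -> no
Total matches: 2

2


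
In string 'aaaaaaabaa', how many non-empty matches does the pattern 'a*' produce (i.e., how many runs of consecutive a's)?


Pattern 'a*' matches zero or more a's. We want non-empty runs of consecutive a's.
String: 'aaaaaaabaa'
Walking through the string to find runs of a's:
  Run 1: positions 0-6 -> 'aaaaaaa'
  Run 2: positions 8-9 -> 'aa'
Non-empty runs found: ['aaaaaaa', 'aa']
Count: 2

2


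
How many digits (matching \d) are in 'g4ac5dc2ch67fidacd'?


\d matches any digit 0-9.
Scanning 'g4ac5dc2ch67fidacd':
  pos 1: '4' -> DIGIT
  pos 4: '5' -> DIGIT
  pos 7: '2' -> DIGIT
  pos 10: '6' -> DIGIT
  pos 11: '7' -> DIGIT
Digits found: ['4', '5', '2', '6', '7']
Total: 5

5


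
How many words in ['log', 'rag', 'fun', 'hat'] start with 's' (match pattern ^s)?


Pattern ^s anchors to start of word. Check which words begin with 's':
  'log' -> no
  'rag' -> no
  'fun' -> no
  'hat' -> no
Matching words: []
Count: 0

0


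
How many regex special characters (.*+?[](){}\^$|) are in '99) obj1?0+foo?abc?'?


Regex special characters are: . * + ? [ ] ( ) { } \ ^ $ |
Scanning '99) obj1?0+foo?abc?':
  pos 2: ')' -> SPECIAL
  pos 8: '?' -> SPECIAL
  pos 10: '+' -> SPECIAL
  pos 14: '?' -> SPECIAL
  pos 18: '?' -> SPECIAL
Special chars found: [')', '?', '+', '?', '?']
Total: 5

5


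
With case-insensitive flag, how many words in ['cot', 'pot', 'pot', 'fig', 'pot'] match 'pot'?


Case-insensitive matching: compare each word's lowercase form to 'pot'.
  'cot' -> lower='cot' -> no
  'pot' -> lower='pot' -> MATCH
  'pot' -> lower='pot' -> MATCH
  'fig' -> lower='fig' -> no
  'pot' -> lower='pot' -> MATCH
Matches: ['pot', 'pot', 'pot']
Count: 3

3


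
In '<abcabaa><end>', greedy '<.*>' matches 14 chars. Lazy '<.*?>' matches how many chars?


Greedy '<.*>' tries to match as MUCH as possible.
Lazy '<.*?>' tries to match as LITTLE as possible.

String: '<abcabaa><end>'
Greedy '<.*>' starts at first '<' and extends to the LAST '>': '<abcabaa><end>' (14 chars)
Lazy '<.*?>' starts at first '<' and stops at the FIRST '>': '<abcabaa>' (9 chars)

9


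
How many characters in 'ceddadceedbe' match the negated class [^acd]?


Negated class [^acd] matches any char NOT in {a, c, d}
Scanning 'ceddadceedbe':
  pos 0: 'c' -> no (excluded)
  pos 1: 'e' -> MATCH
  pos 2: 'd' -> no (excluded)
  pos 3: 'd' -> no (excluded)
  pos 4: 'a' -> no (excluded)
  pos 5: 'd' -> no (excluded)
  pos 6: 'c' -> no (excluded)
  pos 7: 'e' -> MATCH
  pos 8: 'e' -> MATCH
  pos 9: 'd' -> no (excluded)
  pos 10: 'b' -> MATCH
  pos 11: 'e' -> MATCH
Total matches: 5

5


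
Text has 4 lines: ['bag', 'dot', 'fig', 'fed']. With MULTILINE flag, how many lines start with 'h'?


With MULTILINE flag, ^ matches the start of each line.
Lines: ['bag', 'dot', 'fig', 'fed']
Checking which lines start with 'h':
  Line 1: 'bag' -> no
  Line 2: 'dot' -> no
  Line 3: 'fig' -> no
  Line 4: 'fed' -> no
Matching lines: []
Count: 0

0


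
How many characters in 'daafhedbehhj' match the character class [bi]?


Character class [bi] matches any of: {b, i}
Scanning string 'daafhedbehhj' character by character:
  pos 0: 'd' -> no
  pos 1: 'a' -> no
  pos 2: 'a' -> no
  pos 3: 'f' -> no
  pos 4: 'h' -> no
  pos 5: 'e' -> no
  pos 6: 'd' -> no
  pos 7: 'b' -> MATCH
  pos 8: 'e' -> no
  pos 9: 'h' -> no
  pos 10: 'h' -> no
  pos 11: 'j' -> no
Total matches: 1

1


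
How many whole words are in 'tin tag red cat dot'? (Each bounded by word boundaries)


Word boundaries (\b) mark the start/end of each word.
Text: 'tin tag red cat dot'
Splitting by whitespace:
  Word 1: 'tin'
  Word 2: 'tag'
  Word 3: 'red'
  Word 4: 'cat'
  Word 5: 'dot'
Total whole words: 5

5


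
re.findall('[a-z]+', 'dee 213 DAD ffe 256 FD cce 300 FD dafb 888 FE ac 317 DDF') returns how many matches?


Pattern '[a-z]+' finds one or more lowercase letters.
Text: 'dee 213 DAD ffe 256 FD cce 300 FD dafb 888 FE ac 317 DDF'
Scanning for matches:
  Match 1: 'dee'
  Match 2: 'ffe'
  Match 3: 'cce'
  Match 4: 'dafb'
  Match 5: 'ac'
Total matches: 5

5


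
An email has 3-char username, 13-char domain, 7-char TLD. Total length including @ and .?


An email address has format: username@domain.tld
Username length: 3
'@' character: 1
Domain length: 13
'.' character: 1
TLD length: 7
Total = 3 + 1 + 13 + 1 + 7 = 25

25


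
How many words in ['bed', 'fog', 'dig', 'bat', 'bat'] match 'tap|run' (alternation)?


Alternation 'tap|run' matches either 'tap' or 'run'.
Checking each word:
  'bed' -> no
  'fog' -> no
  'dig' -> no
  'bat' -> no
  'bat' -> no
Matches: []
Count: 0

0


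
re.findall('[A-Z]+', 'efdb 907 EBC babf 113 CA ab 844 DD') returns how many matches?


Pattern '[A-Z]+' finds one or more uppercase letters.
Text: 'efdb 907 EBC babf 113 CA ab 844 DD'
Scanning for matches:
  Match 1: 'EBC'
  Match 2: 'CA'
  Match 3: 'DD'
Total matches: 3

3


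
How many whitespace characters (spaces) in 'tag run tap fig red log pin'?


\s matches whitespace characters (spaces, tabs, etc.).
Text: 'tag run tap fig red log pin'
This text has 7 words separated by spaces.
Number of spaces = number of words - 1 = 7 - 1 = 6

6


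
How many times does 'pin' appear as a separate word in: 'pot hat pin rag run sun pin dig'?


Scanning each word for exact match 'pin':
  Word 1: 'pot' -> no
  Word 2: 'hat' -> no
  Word 3: 'pin' -> MATCH
  Word 4: 'rag' -> no
  Word 5: 'run' -> no
  Word 6: 'sun' -> no
  Word 7: 'pin' -> MATCH
  Word 8: 'dig' -> no
Total matches: 2

2


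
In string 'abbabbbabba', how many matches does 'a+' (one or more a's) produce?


Pattern 'a+' matches one or more consecutive a's.
String: 'abbabbbabba'
Scanning for runs of a:
  Match 1: 'a' (length 1)
  Match 2: 'a' (length 1)
  Match 3: 'a' (length 1)
  Match 4: 'a' (length 1)
Total matches: 4

4


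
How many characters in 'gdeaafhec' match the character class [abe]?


Character class [abe] matches any of: {a, b, e}
Scanning string 'gdeaafhec' character by character:
  pos 0: 'g' -> no
  pos 1: 'd' -> no
  pos 2: 'e' -> MATCH
  pos 3: 'a' -> MATCH
  pos 4: 'a' -> MATCH
  pos 5: 'f' -> no
  pos 6: 'h' -> no
  pos 7: 'e' -> MATCH
  pos 8: 'c' -> no
Total matches: 4

4


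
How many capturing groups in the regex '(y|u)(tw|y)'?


To count capturing groups, count each '(' that starts a group.
Pattern: '(y|u)(tw|y)'
Walking through the pattern:
  Position 0: '(' -> group #1
  Position 5: '(' -> group #2
Total capturing groups: 2

2


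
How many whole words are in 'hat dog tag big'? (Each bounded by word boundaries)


Word boundaries (\b) mark the start/end of each word.
Text: 'hat dog tag big'
Splitting by whitespace:
  Word 1: 'hat'
  Word 2: 'dog'
  Word 3: 'tag'
  Word 4: 'big'
Total whole words: 4

4


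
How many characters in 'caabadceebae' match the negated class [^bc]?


Negated class [^bc] matches any char NOT in {b, c}
Scanning 'caabadceebae':
  pos 0: 'c' -> no (excluded)
  pos 1: 'a' -> MATCH
  pos 2: 'a' -> MATCH
  pos 3: 'b' -> no (excluded)
  pos 4: 'a' -> MATCH
  pos 5: 'd' -> MATCH
  pos 6: 'c' -> no (excluded)
  pos 7: 'e' -> MATCH
  pos 8: 'e' -> MATCH
  pos 9: 'b' -> no (excluded)
  pos 10: 'a' -> MATCH
  pos 11: 'e' -> MATCH
Total matches: 8

8


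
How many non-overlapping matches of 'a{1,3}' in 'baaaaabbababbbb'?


Pattern 'a{1,3}' matches between 1 and 3 consecutive a's (greedy).
String: 'baaaaabbababbbb'
Finding runs of a's and applying greedy matching:
  Run at pos 1: 'aaaaa' (length 5)
  Run at pos 8: 'a' (length 1)
  Run at pos 10: 'a' (length 1)
Matches: ['aaa', 'aa', 'a', 'a']
Count: 4

4


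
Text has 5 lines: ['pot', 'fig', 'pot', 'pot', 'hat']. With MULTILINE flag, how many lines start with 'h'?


With MULTILINE flag, ^ matches the start of each line.
Lines: ['pot', 'fig', 'pot', 'pot', 'hat']
Checking which lines start with 'h':
  Line 1: 'pot' -> no
  Line 2: 'fig' -> no
  Line 3: 'pot' -> no
  Line 4: 'pot' -> no
  Line 5: 'hat' -> MATCH
Matching lines: ['hat']
Count: 1

1


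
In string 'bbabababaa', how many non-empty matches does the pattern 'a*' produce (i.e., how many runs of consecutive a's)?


Pattern 'a*' matches zero or more a's. We want non-empty runs of consecutive a's.
String: 'bbabababaa'
Walking through the string to find runs of a's:
  Run 1: positions 2-2 -> 'a'
  Run 2: positions 4-4 -> 'a'
  Run 3: positions 6-6 -> 'a'
  Run 4: positions 8-9 -> 'aa'
Non-empty runs found: ['a', 'a', 'a', 'aa']
Count: 4

4


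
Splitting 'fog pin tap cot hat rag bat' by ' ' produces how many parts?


Splitting by ' ' breaks the string at each occurrence of the separator.
Text: 'fog pin tap cot hat rag bat'
Parts after split:
  Part 1: 'fog'
  Part 2: 'pin'
  Part 3: 'tap'
  Part 4: 'cot'
  Part 5: 'hat'
  Part 6: 'rag'
  Part 7: 'bat'
Total parts: 7

7


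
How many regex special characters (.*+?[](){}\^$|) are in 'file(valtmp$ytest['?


Regex special characters are: . * + ? [ ] ( ) { } \ ^ $ |
Scanning 'file(valtmp$ytest[':
  pos 4: '(' -> SPECIAL
  pos 11: '$' -> SPECIAL
  pos 17: '[' -> SPECIAL
Special chars found: ['(', '$', '[']
Total: 3

3


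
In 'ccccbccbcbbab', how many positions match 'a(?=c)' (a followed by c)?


Lookahead 'a(?=c)' matches 'a' only when followed by 'c'.
String: 'ccccbccbcbbab'
Checking each position where char is 'a':
  pos 11: 'a' -> no (next='b')
Matching positions: []
Count: 0

0


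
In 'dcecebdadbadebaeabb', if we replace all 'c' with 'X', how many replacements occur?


re.sub('c', 'X', text) replaces every occurrence of 'c' with 'X'.
Text: 'dcecebdadbadebaeabb'
Scanning for 'c':
  pos 1: 'c' -> replacement #1
  pos 3: 'c' -> replacement #2
Total replacements: 2

2


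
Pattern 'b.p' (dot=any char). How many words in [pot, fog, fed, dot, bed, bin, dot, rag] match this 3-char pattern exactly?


Pattern 'b.p' means: starts with 'b', any single char, ends with 'p'.
Checking each word (must be exactly 3 chars):
  'pot' (len=3): no
  'fog' (len=3): no
  'fed' (len=3): no
  'dot' (len=3): no
  'bed' (len=3): no
  'bin' (len=3): no
  'dot' (len=3): no
  'rag' (len=3): no
Matching words: []
Total: 0

0


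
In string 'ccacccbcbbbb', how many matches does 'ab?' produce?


Pattern 'ab?' matches 'a' optionally followed by 'b'.
String: 'ccacccbcbbbb'
Scanning left to right for 'a' then checking next char:
  Match 1: 'a' (a not followed by b)
Total matches: 1

1


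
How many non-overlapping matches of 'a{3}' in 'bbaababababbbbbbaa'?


Pattern 'a{3}' matches exactly 3 consecutive a's (greedy, non-overlapping).
String: 'bbaababababbbbbbaa'
Scanning for runs of a's:
  Run at pos 2: 'aa' (length 2) -> 0 match(es)
  Run at pos 5: 'a' (length 1) -> 0 match(es)
  Run at pos 7: 'a' (length 1) -> 0 match(es)
  Run at pos 9: 'a' (length 1) -> 0 match(es)
  Run at pos 16: 'aa' (length 2) -> 0 match(es)
Matches found: []
Total: 0

0


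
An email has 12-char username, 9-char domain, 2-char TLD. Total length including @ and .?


An email address has format: username@domain.tld
Username length: 12
'@' character: 1
Domain length: 9
'.' character: 1
TLD length: 2
Total = 12 + 1 + 9 + 1 + 2 = 25

25


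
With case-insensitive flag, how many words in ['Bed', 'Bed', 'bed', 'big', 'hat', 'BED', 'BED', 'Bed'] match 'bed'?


Case-insensitive matching: compare each word's lowercase form to 'bed'.
  'Bed' -> lower='bed' -> MATCH
  'Bed' -> lower='bed' -> MATCH
  'bed' -> lower='bed' -> MATCH
  'big' -> lower='big' -> no
  'hat' -> lower='hat' -> no
  'BED' -> lower='bed' -> MATCH
  'BED' -> lower='bed' -> MATCH
  'Bed' -> lower='bed' -> MATCH
Matches: ['Bed', 'Bed', 'bed', 'BED', 'BED', 'Bed']
Count: 6

6


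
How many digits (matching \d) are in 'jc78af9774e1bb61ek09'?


\d matches any digit 0-9.
Scanning 'jc78af9774e1bb61ek09':
  pos 2: '7' -> DIGIT
  pos 3: '8' -> DIGIT
  pos 6: '9' -> DIGIT
  pos 7: '7' -> DIGIT
  pos 8: '7' -> DIGIT
  pos 9: '4' -> DIGIT
  pos 11: '1' -> DIGIT
  pos 14: '6' -> DIGIT
  pos 15: '1' -> DIGIT
  pos 18: '0' -> DIGIT
  pos 19: '9' -> DIGIT
Digits found: ['7', '8', '9', '7', '7', '4', '1', '6', '1', '0', '9']
Total: 11

11


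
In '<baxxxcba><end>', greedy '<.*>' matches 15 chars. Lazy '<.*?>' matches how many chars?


Greedy '<.*>' tries to match as MUCH as possible.
Lazy '<.*?>' tries to match as LITTLE as possible.

String: '<baxxxcba><end>'
Greedy '<.*>' starts at first '<' and extends to the LAST '>': '<baxxxcba><end>' (15 chars)
Lazy '<.*?>' starts at first '<' and stops at the FIRST '>': '<baxxxcba>' (10 chars)

10


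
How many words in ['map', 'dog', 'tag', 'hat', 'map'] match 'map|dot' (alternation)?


Alternation 'map|dot' matches either 'map' or 'dot'.
Checking each word:
  'map' -> MATCH
  'dog' -> no
  'tag' -> no
  'hat' -> no
  'map' -> MATCH
Matches: ['map', 'map']
Count: 2

2


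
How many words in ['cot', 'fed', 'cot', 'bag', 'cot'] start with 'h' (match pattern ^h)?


Pattern ^h anchors to start of word. Check which words begin with 'h':
  'cot' -> no
  'fed' -> no
  'cot' -> no
  'bag' -> no
  'cot' -> no
Matching words: []
Count: 0

0


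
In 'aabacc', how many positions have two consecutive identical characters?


Looking for consecutive identical characters in 'aabacc':
  pos 0-1: 'a' vs 'a' -> MATCH ('aa')
  pos 1-2: 'a' vs 'b' -> different
  pos 2-3: 'b' vs 'a' -> different
  pos 3-4: 'a' vs 'c' -> different
  pos 4-5: 'c' vs 'c' -> MATCH ('cc')
Consecutive identical pairs: ['aa', 'cc']
Count: 2

2


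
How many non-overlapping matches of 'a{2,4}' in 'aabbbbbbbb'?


Pattern 'a{2,4}' matches between 2 and 4 consecutive a's (greedy).
String: 'aabbbbbbbb'
Finding runs of a's and applying greedy matching:
  Run at pos 0: 'aa' (length 2)
Matches: ['aa']
Count: 1

1


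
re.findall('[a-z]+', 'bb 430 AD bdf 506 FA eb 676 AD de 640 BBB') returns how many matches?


Pattern '[a-z]+' finds one or more lowercase letters.
Text: 'bb 430 AD bdf 506 FA eb 676 AD de 640 BBB'
Scanning for matches:
  Match 1: 'bb'
  Match 2: 'bdf'
  Match 3: 'eb'
  Match 4: 'de'
Total matches: 4

4


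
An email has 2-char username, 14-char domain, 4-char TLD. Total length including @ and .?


An email address has format: username@domain.tld
Username length: 2
'@' character: 1
Domain length: 14
'.' character: 1
TLD length: 4
Total = 2 + 1 + 14 + 1 + 4 = 22

22


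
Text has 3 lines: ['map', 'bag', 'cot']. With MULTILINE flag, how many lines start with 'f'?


With MULTILINE flag, ^ matches the start of each line.
Lines: ['map', 'bag', 'cot']
Checking which lines start with 'f':
  Line 1: 'map' -> no
  Line 2: 'bag' -> no
  Line 3: 'cot' -> no
Matching lines: []
Count: 0

0


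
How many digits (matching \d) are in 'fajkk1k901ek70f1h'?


\d matches any digit 0-9.
Scanning 'fajkk1k901ek70f1h':
  pos 5: '1' -> DIGIT
  pos 7: '9' -> DIGIT
  pos 8: '0' -> DIGIT
  pos 9: '1' -> DIGIT
  pos 12: '7' -> DIGIT
  pos 13: '0' -> DIGIT
  pos 15: '1' -> DIGIT
Digits found: ['1', '9', '0', '1', '7', '0', '1']
Total: 7

7


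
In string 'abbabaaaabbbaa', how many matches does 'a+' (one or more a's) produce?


Pattern 'a+' matches one or more consecutive a's.
String: 'abbabaaaabbbaa'
Scanning for runs of a:
  Match 1: 'a' (length 1)
  Match 2: 'a' (length 1)
  Match 3: 'aaaa' (length 4)
  Match 4: 'aa' (length 2)
Total matches: 4

4


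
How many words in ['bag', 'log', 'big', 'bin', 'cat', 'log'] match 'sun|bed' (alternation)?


Alternation 'sun|bed' matches either 'sun' or 'bed'.
Checking each word:
  'bag' -> no
  'log' -> no
  'big' -> no
  'bin' -> no
  'cat' -> no
  'log' -> no
Matches: []
Count: 0

0


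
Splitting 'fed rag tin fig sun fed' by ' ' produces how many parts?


Splitting by ' ' breaks the string at each occurrence of the separator.
Text: 'fed rag tin fig sun fed'
Parts after split:
  Part 1: 'fed'
  Part 2: 'rag'
  Part 3: 'tin'
  Part 4: 'fig'
  Part 5: 'sun'
  Part 6: 'fed'
Total parts: 6

6


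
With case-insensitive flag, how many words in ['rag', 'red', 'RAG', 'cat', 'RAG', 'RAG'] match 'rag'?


Case-insensitive matching: compare each word's lowercase form to 'rag'.
  'rag' -> lower='rag' -> MATCH
  'red' -> lower='red' -> no
  'RAG' -> lower='rag' -> MATCH
  'cat' -> lower='cat' -> no
  'RAG' -> lower='rag' -> MATCH
  'RAG' -> lower='rag' -> MATCH
Matches: ['rag', 'RAG', 'RAG', 'RAG']
Count: 4

4


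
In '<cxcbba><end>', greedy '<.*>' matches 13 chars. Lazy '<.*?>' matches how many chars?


Greedy '<.*>' tries to match as MUCH as possible.
Lazy '<.*?>' tries to match as LITTLE as possible.

String: '<cxcbba><end>'
Greedy '<.*>' starts at first '<' and extends to the LAST '>': '<cxcbba><end>' (13 chars)
Lazy '<.*?>' starts at first '<' and stops at the FIRST '>': '<cxcbba>' (8 chars)

8


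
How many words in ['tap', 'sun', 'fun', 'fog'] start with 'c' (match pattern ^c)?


Pattern ^c anchors to start of word. Check which words begin with 'c':
  'tap' -> no
  'sun' -> no
  'fun' -> no
  'fog' -> no
Matching words: []
Count: 0

0


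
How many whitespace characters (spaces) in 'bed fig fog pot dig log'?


\s matches whitespace characters (spaces, tabs, etc.).
Text: 'bed fig fog pot dig log'
This text has 6 words separated by spaces.
Number of spaces = number of words - 1 = 6 - 1 = 5

5


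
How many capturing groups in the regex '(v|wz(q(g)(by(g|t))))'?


To count capturing groups, count each '(' that starts a group.
Pattern: '(v|wz(q(g)(by(g|t))))'
Walking through the pattern:
  Position 0: '(' -> group #1
  Position 5: '(' -> group #2
  Position 7: '(' -> group #3
  Position 10: '(' -> group #4
  Position 13: '(' -> group #5
Total capturing groups: 5

5


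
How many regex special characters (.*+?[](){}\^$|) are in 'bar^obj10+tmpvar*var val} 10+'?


Regex special characters are: . * + ? [ ] ( ) { } \ ^ $ |
Scanning 'bar^obj10+tmpvar*var val} 10+':
  pos 3: '^' -> SPECIAL
  pos 9: '+' -> SPECIAL
  pos 16: '*' -> SPECIAL
  pos 24: '}' -> SPECIAL
  pos 28: '+' -> SPECIAL
Special chars found: ['^', '+', '*', '}', '+']
Total: 5

5


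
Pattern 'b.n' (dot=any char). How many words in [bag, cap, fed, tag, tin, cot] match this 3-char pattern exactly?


Pattern 'b.n' means: starts with 'b', any single char, ends with 'n'.
Checking each word (must be exactly 3 chars):
  'bag' (len=3): no
  'cap' (len=3): no
  'fed' (len=3): no
  'tag' (len=3): no
  'tin' (len=3): no
  'cot' (len=3): no
Matching words: []
Total: 0

0


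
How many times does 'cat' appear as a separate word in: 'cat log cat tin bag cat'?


Scanning each word for exact match 'cat':
  Word 1: 'cat' -> MATCH
  Word 2: 'log' -> no
  Word 3: 'cat' -> MATCH
  Word 4: 'tin' -> no
  Word 5: 'bag' -> no
  Word 6: 'cat' -> MATCH
Total matches: 3

3


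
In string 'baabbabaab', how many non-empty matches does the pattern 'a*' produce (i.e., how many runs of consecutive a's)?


Pattern 'a*' matches zero or more a's. We want non-empty runs of consecutive a's.
String: 'baabbabaab'
Walking through the string to find runs of a's:
  Run 1: positions 1-2 -> 'aa'
  Run 2: positions 5-5 -> 'a'
  Run 3: positions 7-8 -> 'aa'
Non-empty runs found: ['aa', 'a', 'aa']
Count: 3

3


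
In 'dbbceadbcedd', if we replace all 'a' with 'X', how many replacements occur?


re.sub('a', 'X', text) replaces every occurrence of 'a' with 'X'.
Text: 'dbbceadbcedd'
Scanning for 'a':
  pos 5: 'a' -> replacement #1
Total replacements: 1

1


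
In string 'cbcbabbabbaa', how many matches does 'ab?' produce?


Pattern 'ab?' matches 'a' optionally followed by 'b'.
String: 'cbcbabbabbaa'
Scanning left to right for 'a' then checking next char:
  Match 1: 'ab' (a followed by b)
  Match 2: 'ab' (a followed by b)
  Match 3: 'a' (a not followed by b)
  Match 4: 'a' (a not followed by b)
Total matches: 4

4


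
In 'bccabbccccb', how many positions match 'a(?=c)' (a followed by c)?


Lookahead 'a(?=c)' matches 'a' only when followed by 'c'.
String: 'bccabbccccb'
Checking each position where char is 'a':
  pos 3: 'a' -> no (next='b')
Matching positions: []
Count: 0

0


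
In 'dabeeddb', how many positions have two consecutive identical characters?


Looking for consecutive identical characters in 'dabeeddb':
  pos 0-1: 'd' vs 'a' -> different
  pos 1-2: 'a' vs 'b' -> different
  pos 2-3: 'b' vs 'e' -> different
  pos 3-4: 'e' vs 'e' -> MATCH ('ee')
  pos 4-5: 'e' vs 'd' -> different
  pos 5-6: 'd' vs 'd' -> MATCH ('dd')
  pos 6-7: 'd' vs 'b' -> different
Consecutive identical pairs: ['ee', 'dd']
Count: 2

2


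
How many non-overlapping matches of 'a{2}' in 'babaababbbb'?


Pattern 'a{2}' matches exactly 2 consecutive a's (greedy, non-overlapping).
String: 'babaababbbb'
Scanning for runs of a's:
  Run at pos 1: 'a' (length 1) -> 0 match(es)
  Run at pos 3: 'aa' (length 2) -> 1 match(es)
  Run at pos 6: 'a' (length 1) -> 0 match(es)
Matches found: ['aa']
Total: 1

1


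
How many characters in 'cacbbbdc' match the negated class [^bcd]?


Negated class [^bcd] matches any char NOT in {b, c, d}
Scanning 'cacbbbdc':
  pos 0: 'c' -> no (excluded)
  pos 1: 'a' -> MATCH
  pos 2: 'c' -> no (excluded)
  pos 3: 'b' -> no (excluded)
  pos 4: 'b' -> no (excluded)
  pos 5: 'b' -> no (excluded)
  pos 6: 'd' -> no (excluded)
  pos 7: 'c' -> no (excluded)
Total matches: 1

1


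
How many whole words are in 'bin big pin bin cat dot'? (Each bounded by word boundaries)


Word boundaries (\b) mark the start/end of each word.
Text: 'bin big pin bin cat dot'
Splitting by whitespace:
  Word 1: 'bin'
  Word 2: 'big'
  Word 3: 'pin'
  Word 4: 'bin'
  Word 5: 'cat'
  Word 6: 'dot'
Total whole words: 6

6


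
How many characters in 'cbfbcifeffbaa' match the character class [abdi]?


Character class [abdi] matches any of: {a, b, d, i}
Scanning string 'cbfbcifeffbaa' character by character:
  pos 0: 'c' -> no
  pos 1: 'b' -> MATCH
  pos 2: 'f' -> no
  pos 3: 'b' -> MATCH
  pos 4: 'c' -> no
  pos 5: 'i' -> MATCH
  pos 6: 'f' -> no
  pos 7: 'e' -> no
  pos 8: 'f' -> no
  pos 9: 'f' -> no
  pos 10: 'b' -> MATCH
  pos 11: 'a' -> MATCH
  pos 12: 'a' -> MATCH
Total matches: 6

6


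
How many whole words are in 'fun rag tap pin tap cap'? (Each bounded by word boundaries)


Word boundaries (\b) mark the start/end of each word.
Text: 'fun rag tap pin tap cap'
Splitting by whitespace:
  Word 1: 'fun'
  Word 2: 'rag'
  Word 3: 'tap'
  Word 4: 'pin'
  Word 5: 'tap'
  Word 6: 'cap'
Total whole words: 6

6


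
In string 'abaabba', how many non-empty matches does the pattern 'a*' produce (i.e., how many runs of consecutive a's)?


Pattern 'a*' matches zero or more a's. We want non-empty runs of consecutive a's.
String: 'abaabba'
Walking through the string to find runs of a's:
  Run 1: positions 0-0 -> 'a'
  Run 2: positions 2-3 -> 'aa'
  Run 3: positions 6-6 -> 'a'
Non-empty runs found: ['a', 'aa', 'a']
Count: 3

3


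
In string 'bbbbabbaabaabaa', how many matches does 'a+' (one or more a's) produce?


Pattern 'a+' matches one or more consecutive a's.
String: 'bbbbabbaabaabaa'
Scanning for runs of a:
  Match 1: 'a' (length 1)
  Match 2: 'aa' (length 2)
  Match 3: 'aa' (length 2)
  Match 4: 'aa' (length 2)
Total matches: 4

4


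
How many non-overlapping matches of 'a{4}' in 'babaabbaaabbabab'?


Pattern 'a{4}' matches exactly 4 consecutive a's (greedy, non-overlapping).
String: 'babaabbaaabbabab'
Scanning for runs of a's:
  Run at pos 1: 'a' (length 1) -> 0 match(es)
  Run at pos 3: 'aa' (length 2) -> 0 match(es)
  Run at pos 7: 'aaa' (length 3) -> 0 match(es)
  Run at pos 12: 'a' (length 1) -> 0 match(es)
  Run at pos 14: 'a' (length 1) -> 0 match(es)
Matches found: []
Total: 0

0


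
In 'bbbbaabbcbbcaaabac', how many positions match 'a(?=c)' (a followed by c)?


Lookahead 'a(?=c)' matches 'a' only when followed by 'c'.
String: 'bbbbaabbcbbcaaabac'
Checking each position where char is 'a':
  pos 4: 'a' -> no (next='a')
  pos 5: 'a' -> no (next='b')
  pos 12: 'a' -> no (next='a')
  pos 13: 'a' -> no (next='a')
  pos 14: 'a' -> no (next='b')
  pos 16: 'a' -> MATCH (next='c')
Matching positions: [16]
Count: 1

1


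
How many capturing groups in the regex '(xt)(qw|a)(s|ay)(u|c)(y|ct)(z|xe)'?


To count capturing groups, count each '(' that starts a group.
Pattern: '(xt)(qw|a)(s|ay)(u|c)(y|ct)(z|xe)'
Walking through the pattern:
  Position 0: '(' -> group #1
  Position 4: '(' -> group #2
  Position 10: '(' -> group #3
  Position 16: '(' -> group #4
  Position 21: '(' -> group #5
  Position 27: '(' -> group #6
Total capturing groups: 6

6


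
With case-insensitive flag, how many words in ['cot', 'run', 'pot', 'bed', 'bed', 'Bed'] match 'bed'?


Case-insensitive matching: compare each word's lowercase form to 'bed'.
  'cot' -> lower='cot' -> no
  'run' -> lower='run' -> no
  'pot' -> lower='pot' -> no
  'bed' -> lower='bed' -> MATCH
  'bed' -> lower='bed' -> MATCH
  'Bed' -> lower='bed' -> MATCH
Matches: ['bed', 'bed', 'Bed']
Count: 3

3


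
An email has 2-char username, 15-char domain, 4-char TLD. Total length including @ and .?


An email address has format: username@domain.tld
Username length: 2
'@' character: 1
Domain length: 15
'.' character: 1
TLD length: 4
Total = 2 + 1 + 15 + 1 + 4 = 23

23


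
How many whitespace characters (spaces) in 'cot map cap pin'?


\s matches whitespace characters (spaces, tabs, etc.).
Text: 'cot map cap pin'
This text has 4 words separated by spaces.
Number of spaces = number of words - 1 = 4 - 1 = 3

3


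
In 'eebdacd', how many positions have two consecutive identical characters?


Looking for consecutive identical characters in 'eebdacd':
  pos 0-1: 'e' vs 'e' -> MATCH ('ee')
  pos 1-2: 'e' vs 'b' -> different
  pos 2-3: 'b' vs 'd' -> different
  pos 3-4: 'd' vs 'a' -> different
  pos 4-5: 'a' vs 'c' -> different
  pos 5-6: 'c' vs 'd' -> different
Consecutive identical pairs: ['ee']
Count: 1

1


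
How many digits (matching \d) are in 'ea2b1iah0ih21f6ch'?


\d matches any digit 0-9.
Scanning 'ea2b1iah0ih21f6ch':
  pos 2: '2' -> DIGIT
  pos 4: '1' -> DIGIT
  pos 8: '0' -> DIGIT
  pos 11: '2' -> DIGIT
  pos 12: '1' -> DIGIT
  pos 14: '6' -> DIGIT
Digits found: ['2', '1', '0', '2', '1', '6']
Total: 6

6


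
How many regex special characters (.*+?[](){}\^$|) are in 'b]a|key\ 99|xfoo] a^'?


Regex special characters are: . * + ? [ ] ( ) { } \ ^ $ |
Scanning 'b]a|key\ 99|xfoo] a^':
  pos 1: ']' -> SPECIAL
  pos 3: '|' -> SPECIAL
  pos 7: '\' -> SPECIAL
  pos 11: '|' -> SPECIAL
  pos 16: ']' -> SPECIAL
  pos 19: '^' -> SPECIAL
Special chars found: [']', '|', '\\', '|', ']', '^']
Total: 6

6


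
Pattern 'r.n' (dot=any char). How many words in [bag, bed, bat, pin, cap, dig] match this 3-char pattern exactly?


Pattern 'r.n' means: starts with 'r', any single char, ends with 'n'.
Checking each word (must be exactly 3 chars):
  'bag' (len=3): no
  'bed' (len=3): no
  'bat' (len=3): no
  'pin' (len=3): no
  'cap' (len=3): no
  'dig' (len=3): no
Matching words: []
Total: 0

0


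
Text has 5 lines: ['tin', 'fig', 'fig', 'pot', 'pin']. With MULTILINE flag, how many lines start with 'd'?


With MULTILINE flag, ^ matches the start of each line.
Lines: ['tin', 'fig', 'fig', 'pot', 'pin']
Checking which lines start with 'd':
  Line 1: 'tin' -> no
  Line 2: 'fig' -> no
  Line 3: 'fig' -> no
  Line 4: 'pot' -> no
  Line 5: 'pin' -> no
Matching lines: []
Count: 0

0


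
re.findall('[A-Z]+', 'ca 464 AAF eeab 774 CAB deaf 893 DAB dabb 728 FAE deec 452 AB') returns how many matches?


Pattern '[A-Z]+' finds one or more uppercase letters.
Text: 'ca 464 AAF eeab 774 CAB deaf 893 DAB dabb 728 FAE deec 452 AB'
Scanning for matches:
  Match 1: 'AAF'
  Match 2: 'CAB'
  Match 3: 'DAB'
  Match 4: 'FAE'
  Match 5: 'AB'
Total matches: 5

5


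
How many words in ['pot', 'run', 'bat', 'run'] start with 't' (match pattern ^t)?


Pattern ^t anchors to start of word. Check which words begin with 't':
  'pot' -> no
  'run' -> no
  'bat' -> no
  'run' -> no
Matching words: []
Count: 0

0


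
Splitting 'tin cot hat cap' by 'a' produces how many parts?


Splitting by 'a' breaks the string at each occurrence of the separator.
Text: 'tin cot hat cap'
Parts after split:
  Part 1: 'tin cot h'
  Part 2: 't c'
  Part 3: 'p'
Total parts: 3

3


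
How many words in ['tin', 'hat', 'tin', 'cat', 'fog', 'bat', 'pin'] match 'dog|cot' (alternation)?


Alternation 'dog|cot' matches either 'dog' or 'cot'.
Checking each word:
  'tin' -> no
  'hat' -> no
  'tin' -> no
  'cat' -> no
  'fog' -> no
  'bat' -> no
  'pin' -> no
Matches: []
Count: 0

0


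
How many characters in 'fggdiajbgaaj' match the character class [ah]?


Character class [ah] matches any of: {a, h}
Scanning string 'fggdiajbgaaj' character by character:
  pos 0: 'f' -> no
  pos 1: 'g' -> no
  pos 2: 'g' -> no
  pos 3: 'd' -> no
  pos 4: 'i' -> no
  pos 5: 'a' -> MATCH
  pos 6: 'j' -> no
  pos 7: 'b' -> no
  pos 8: 'g' -> no
  pos 9: 'a' -> MATCH
  pos 10: 'a' -> MATCH
  pos 11: 'j' -> no
Total matches: 3

3


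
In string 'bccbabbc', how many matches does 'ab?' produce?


Pattern 'ab?' matches 'a' optionally followed by 'b'.
String: 'bccbabbc'
Scanning left to right for 'a' then checking next char:
  Match 1: 'ab' (a followed by b)
Total matches: 1

1


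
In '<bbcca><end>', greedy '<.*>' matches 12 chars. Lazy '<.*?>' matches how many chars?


Greedy '<.*>' tries to match as MUCH as possible.
Lazy '<.*?>' tries to match as LITTLE as possible.

String: '<bbcca><end>'
Greedy '<.*>' starts at first '<' and extends to the LAST '>': '<bbcca><end>' (12 chars)
Lazy '<.*?>' starts at first '<' and stops at the FIRST '>': '<bbcca>' (7 chars)

7


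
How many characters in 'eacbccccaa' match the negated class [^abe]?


Negated class [^abe] matches any char NOT in {a, b, e}
Scanning 'eacbccccaa':
  pos 0: 'e' -> no (excluded)
  pos 1: 'a' -> no (excluded)
  pos 2: 'c' -> MATCH
  pos 3: 'b' -> no (excluded)
  pos 4: 'c' -> MATCH
  pos 5: 'c' -> MATCH
  pos 6: 'c' -> MATCH
  pos 7: 'c' -> MATCH
  pos 8: 'a' -> no (excluded)
  pos 9: 'a' -> no (excluded)
Total matches: 5

5


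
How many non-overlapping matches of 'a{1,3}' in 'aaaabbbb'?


Pattern 'a{1,3}' matches between 1 and 3 consecutive a's (greedy).
String: 'aaaabbbb'
Finding runs of a's and applying greedy matching:
  Run at pos 0: 'aaaa' (length 4)
Matches: ['aaa', 'a']
Count: 2

2


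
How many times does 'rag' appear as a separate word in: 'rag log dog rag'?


Scanning each word for exact match 'rag':
  Word 1: 'rag' -> MATCH
  Word 2: 'log' -> no
  Word 3: 'dog' -> no
  Word 4: 'rag' -> MATCH
Total matches: 2

2


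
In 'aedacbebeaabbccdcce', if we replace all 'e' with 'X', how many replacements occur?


re.sub('e', 'X', text) replaces every occurrence of 'e' with 'X'.
Text: 'aedacbebeaabbccdcce'
Scanning for 'e':
  pos 1: 'e' -> replacement #1
  pos 6: 'e' -> replacement #2
  pos 8: 'e' -> replacement #3
  pos 18: 'e' -> replacement #4
Total replacements: 4

4


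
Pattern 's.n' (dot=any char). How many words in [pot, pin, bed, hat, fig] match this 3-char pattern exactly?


Pattern 's.n' means: starts with 's', any single char, ends with 'n'.
Checking each word (must be exactly 3 chars):
  'pot' (len=3): no
  'pin' (len=3): no
  'bed' (len=3): no
  'hat' (len=3): no
  'fig' (len=3): no
Matching words: []
Total: 0

0


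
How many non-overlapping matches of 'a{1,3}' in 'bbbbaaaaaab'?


Pattern 'a{1,3}' matches between 1 and 3 consecutive a's (greedy).
String: 'bbbbaaaaaab'
Finding runs of a's and applying greedy matching:
  Run at pos 4: 'aaaaaa' (length 6)
Matches: ['aaa', 'aaa']
Count: 2

2
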